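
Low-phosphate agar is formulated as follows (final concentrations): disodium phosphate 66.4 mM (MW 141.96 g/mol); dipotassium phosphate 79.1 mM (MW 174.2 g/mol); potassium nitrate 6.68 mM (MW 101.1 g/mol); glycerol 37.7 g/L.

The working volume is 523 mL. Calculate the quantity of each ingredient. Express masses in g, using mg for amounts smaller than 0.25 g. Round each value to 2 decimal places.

Working volume: 523 mL = 0.523 L.
disodium phosphate: 66.4 mmol/L × 141.96 g/mol × 0.523 L ÷ 1000 = 4.93 g
dipotassium phosphate: 79.1 mmol/L × 174.2 g/mol × 0.523 L ÷ 1000 = 7.21 g
potassium nitrate: 6.68 mmol/L × 101.1 g/mol × 0.523 L ÷ 1000 = 0.35 g
glycerol: 37.7 g/L × 0.523 L = 19.72 g

disodium phosphate 4.93 g; dipotassium phosphate 7.21 g; potassium nitrate 0.35 g; glycerol 19.72 g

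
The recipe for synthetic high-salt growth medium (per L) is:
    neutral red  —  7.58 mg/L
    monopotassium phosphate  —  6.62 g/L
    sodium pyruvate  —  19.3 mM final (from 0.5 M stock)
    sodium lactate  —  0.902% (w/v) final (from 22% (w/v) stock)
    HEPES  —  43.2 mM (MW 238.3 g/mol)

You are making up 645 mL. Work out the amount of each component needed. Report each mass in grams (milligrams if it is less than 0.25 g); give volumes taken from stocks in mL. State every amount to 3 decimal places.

neutral red 4.889 mg; monopotassium phosphate 4.270 g; sodium pyruvate 24.897 mL; sodium lactate 26.445 mL; HEPES 6.640 g

Target volume = 645 mL = 0.645 L.
neutral red: 7.58 mg/L × 0.645 L = 4.889 mg
monopotassium phosphate: 6.62 g/L × 0.645 L = 4.270 g
sodium pyruvate: C1V1 = C2V2 → 19.3 mM × 645 mL ÷ 500 mM = 24.897 mL
sodium lactate: C1V1 = C2V2 → 0.902% ÷ 22% × 645 mL = 26.445 mL
HEPES: 43.2 mmol/L × 238.3 g/mol × 0.645 L ÷ 1000 = 6.640 g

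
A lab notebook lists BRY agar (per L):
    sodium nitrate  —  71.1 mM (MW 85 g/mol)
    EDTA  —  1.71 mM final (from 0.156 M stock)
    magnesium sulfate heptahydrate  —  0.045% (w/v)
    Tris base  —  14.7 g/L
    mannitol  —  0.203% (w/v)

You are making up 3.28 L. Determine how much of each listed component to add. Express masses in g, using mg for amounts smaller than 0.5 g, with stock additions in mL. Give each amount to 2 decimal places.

Working volume: 3.28 L.
sodium nitrate: 71.1 mmol/L × 85 g/mol × 3.28 L ÷ 1000 = 19.82 g
EDTA: C1V1 = C2V2 → 1.71 mM × 3280 mL ÷ 156 mM = 35.95 mL
magnesium sulfate heptahydrate: 0.045% w/v = 0.45 g/L → 0.45 × 3.28 L = 1.48 g
Tris base: 14.7 g/L × 3.28 L = 48.22 g
mannitol: 0.203 g per 100 mL × 3280 mL ÷ 100 = 6.66 g

sodium nitrate 19.82 g; EDTA 35.95 mL; magnesium sulfate heptahydrate 1.48 g; Tris base 48.22 g; mannitol 6.66 g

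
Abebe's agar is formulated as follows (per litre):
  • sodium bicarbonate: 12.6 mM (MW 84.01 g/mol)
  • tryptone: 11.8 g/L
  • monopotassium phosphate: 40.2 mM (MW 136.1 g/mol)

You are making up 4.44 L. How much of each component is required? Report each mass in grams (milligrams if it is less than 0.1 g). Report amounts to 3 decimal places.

Scale factor relative to 1 L: 4.44.
sodium bicarbonate: 12.6 mmol/L × 84.01 g/mol × 4.44 L ÷ 1000 = 4.700 g
tryptone: 11.8 g/L × 4.44 L = 52.392 g
monopotassium phosphate: 40.2 mmol/L × 136.1 g/mol × 4.44 L ÷ 1000 = 24.292 g

sodium bicarbonate 4.700 g; tryptone 52.392 g; monopotassium phosphate 24.292 g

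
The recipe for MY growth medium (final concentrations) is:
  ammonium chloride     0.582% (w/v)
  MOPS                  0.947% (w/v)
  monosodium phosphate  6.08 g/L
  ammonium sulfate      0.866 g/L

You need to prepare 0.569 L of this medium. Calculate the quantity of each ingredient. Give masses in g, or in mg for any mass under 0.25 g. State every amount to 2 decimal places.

Scale factor relative to 1 L: 0.569.
ammonium chloride: 0.582 g per 100 mL × 569 mL ÷ 100 = 3.31 g
MOPS: 0.947 g per 100 mL × 569 mL ÷ 100 = 5.39 g
monosodium phosphate: 6.08 g/L × 0.569 L = 3.46 g
ammonium sulfate: 0.866 g/L × 0.569 L = 0.49 g

ammonium chloride 3.31 g; MOPS 5.39 g; monosodium phosphate 3.46 g; ammonium sulfate 0.49 g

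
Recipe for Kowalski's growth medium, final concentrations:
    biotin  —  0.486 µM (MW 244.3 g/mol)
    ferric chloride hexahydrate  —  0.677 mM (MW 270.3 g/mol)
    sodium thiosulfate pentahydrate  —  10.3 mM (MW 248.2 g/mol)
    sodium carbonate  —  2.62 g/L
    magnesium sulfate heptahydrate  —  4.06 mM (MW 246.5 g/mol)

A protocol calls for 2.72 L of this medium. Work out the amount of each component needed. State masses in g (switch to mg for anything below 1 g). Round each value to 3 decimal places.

biotin 0.323 mg; ferric chloride hexahydrate 497.741 mg; sodium thiosulfate pentahydrate 6.954 g; sodium carbonate 7.126 g; magnesium sulfate heptahydrate 2.722 g

Working volume: 2.72 L.
biotin: 0.486 µmol/L × 244.3 g/mol × 2.72 L ÷ 1000 = 0.323 mg
ferric chloride hexahydrate: 0.677 mmol/L × 270.3 mg/mmol × 2.72 L = 497.741 mg
sodium thiosulfate pentahydrate: 10.3 mmol/L × 248.2 g/mol × 2.72 L ÷ 1000 = 6.954 g
sodium carbonate: 2.62 g/L × 2.72 L = 7.126 g
magnesium sulfate heptahydrate: 4.06 mmol/L × 246.5 g/mol × 2.72 L ÷ 1000 = 2.722 g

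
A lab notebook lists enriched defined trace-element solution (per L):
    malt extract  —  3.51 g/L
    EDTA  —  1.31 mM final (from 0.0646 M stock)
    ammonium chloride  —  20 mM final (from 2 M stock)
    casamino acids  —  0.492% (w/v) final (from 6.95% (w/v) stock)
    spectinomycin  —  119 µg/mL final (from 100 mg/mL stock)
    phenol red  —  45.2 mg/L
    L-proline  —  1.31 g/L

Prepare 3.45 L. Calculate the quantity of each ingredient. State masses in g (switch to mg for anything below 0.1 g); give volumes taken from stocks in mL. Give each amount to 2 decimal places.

malt extract 12.11 g; EDTA 69.96 mL; ammonium chloride 34.50 mL; casamino acids 244.23 mL; spectinomycin 4.11 mL; phenol red 0.16 g; L-proline 4.52 g

Scale factor relative to 1 L: 3.45.
malt extract: 3.51 g/L × 3.45 L = 12.11 g
EDTA: V = C2·V2/C1 = 1.31 mM × 3450 mL ÷ 64.6 mM = 69.96 mL
ammonium chloride: C1V1 = C2V2 → 20 mM × 3450 mL ÷ 2000 mM = 34.50 mL
casamino acids: V = C2·V2/C1 = 0.492% ÷ 6.95% × 3450 mL = 244.23 mL
spectinomycin: V = C2·V2/C1 = 119 µg/mL × 3450 mL ÷ 100000 µg/mL = 4.11 mL
phenol red: 45.2 mg/L × 3.45 L = 155.94 mg = 0.16 g
L-proline: 1.31 g/L × 3.45 L = 4.52 g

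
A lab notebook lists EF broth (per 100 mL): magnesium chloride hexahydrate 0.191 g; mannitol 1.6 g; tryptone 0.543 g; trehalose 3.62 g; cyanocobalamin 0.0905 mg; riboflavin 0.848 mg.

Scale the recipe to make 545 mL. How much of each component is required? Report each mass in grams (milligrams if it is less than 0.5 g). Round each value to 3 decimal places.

Ratio of target to recipe volume: 545 / 100 = 5.45.
magnesium chloride hexahydrate: 0.191 g × (545 mL / 100 mL) = 1.041 g
mannitol: 1.6 g × (545 mL / 100 mL) = 8.720 g
tryptone: 0.543 g × (545 mL / 100 mL) = 2.959 g
trehalose: 3.62 g × (545 mL / 100 mL) = 19.729 g
cyanocobalamin: 0.0905 mg × (545 mL / 100 mL) = 0.493 mg
riboflavin: 0.848 mg × (545 mL / 100 mL) = 4.622 mg

magnesium chloride hexahydrate 1.041 g; mannitol 8.720 g; tryptone 2.959 g; trehalose 19.729 g; cyanocobalamin 0.493 mg; riboflavin 4.622 mg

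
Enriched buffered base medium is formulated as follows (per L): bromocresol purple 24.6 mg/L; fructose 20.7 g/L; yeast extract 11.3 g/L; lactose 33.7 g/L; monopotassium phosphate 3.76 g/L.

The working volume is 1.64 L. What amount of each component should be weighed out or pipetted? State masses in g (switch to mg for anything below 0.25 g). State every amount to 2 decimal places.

bromocresol purple 40.34 mg; fructose 33.95 g; yeast extract 18.53 g; lactose 55.27 g; monopotassium phosphate 6.17 g

Working volume: 1.64 L.
bromocresol purple: 24.6 mg/L × 1.64 L = 40.34 mg
fructose: 20.7 g/L × 1.64 L = 33.95 g
yeast extract: 11.3 g/L × 1.64 L = 18.53 g
lactose: 33.7 g/L × 1.64 L = 55.27 g
monopotassium phosphate: 3.76 g/L × 1.64 L = 6.17 g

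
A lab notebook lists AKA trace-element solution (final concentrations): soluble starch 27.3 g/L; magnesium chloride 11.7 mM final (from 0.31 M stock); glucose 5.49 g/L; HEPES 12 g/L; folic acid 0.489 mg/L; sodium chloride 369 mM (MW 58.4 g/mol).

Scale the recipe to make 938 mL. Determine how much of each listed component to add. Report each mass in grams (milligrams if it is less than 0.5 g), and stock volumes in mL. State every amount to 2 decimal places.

soluble starch 25.61 g; magnesium chloride 35.40 mL; glucose 5.15 g; HEPES 11.26 g; folic acid 0.46 mg; sodium chloride 20.21 g

Scale factor relative to 1 L: 0.938.
soluble starch: 27.3 g/L × 0.938 L = 25.61 g
magnesium chloride: C1V1 = C2V2 → 11.7 mM × 938 mL ÷ 310 mM = 35.40 mL
glucose: 5.49 g/L × 0.938 L = 5.15 g
HEPES: 12 g/L × 0.938 L = 11.26 g
folic acid: 0.489 mg/L × 0.938 L = 0.46 mg
sodium chloride: 369 mmol/L × 58.4 g/mol × 0.938 L ÷ 1000 = 20.21 g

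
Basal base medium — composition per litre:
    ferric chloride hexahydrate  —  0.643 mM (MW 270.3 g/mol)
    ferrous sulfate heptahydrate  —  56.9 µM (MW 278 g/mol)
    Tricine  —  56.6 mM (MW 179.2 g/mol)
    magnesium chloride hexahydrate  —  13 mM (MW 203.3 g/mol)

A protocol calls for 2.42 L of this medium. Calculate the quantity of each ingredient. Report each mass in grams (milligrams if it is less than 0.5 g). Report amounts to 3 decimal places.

ferric chloride hexahydrate 420.603 mg; ferrous sulfate heptahydrate 38.280 mg; Tricine 24.545 g; magnesium chloride hexahydrate 6.396 g

Scale factor relative to 1 L: 2.42.
ferric chloride hexahydrate: 0.643 mmol/L × 270.3 mg/mmol × 2.42 L = 420.603 mg
ferrous sulfate heptahydrate: 56.9 µmol/L × 278 g/mol × 2.42 L ÷ 1000 = 38.280 mg
Tricine: 56.6 mmol/L × 179.2 g/mol × 2.42 L ÷ 1000 = 24.545 g
magnesium chloride hexahydrate: 13 mmol/L × 203.3 g/mol × 2.42 L ÷ 1000 = 6.396 g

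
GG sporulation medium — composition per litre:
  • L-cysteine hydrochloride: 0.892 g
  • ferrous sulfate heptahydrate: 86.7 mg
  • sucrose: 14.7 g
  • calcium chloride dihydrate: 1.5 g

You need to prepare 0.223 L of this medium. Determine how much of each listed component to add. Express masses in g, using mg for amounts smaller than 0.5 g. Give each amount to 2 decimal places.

Ratio of target to recipe volume: 223 / 1000 = 0.223.
L-cysteine hydrochloride: 0.892 g × (223 mL / 1000 mL) = 0.198916 g = 198.92 mg
ferrous sulfate heptahydrate: 86.7 mg × (223 mL / 1000 mL) = 19.33 mg
sucrose: 14.7 g × (223 mL / 1000 mL) = 3.28 g
calcium chloride dihydrate: 1.5 g × (223 mL / 1000 mL) = 0.3345 g = 334.50 mg

L-cysteine hydrochloride 198.92 mg; ferrous sulfate heptahydrate 19.33 mg; sucrose 3.28 g; calcium chloride dihydrate 334.50 mg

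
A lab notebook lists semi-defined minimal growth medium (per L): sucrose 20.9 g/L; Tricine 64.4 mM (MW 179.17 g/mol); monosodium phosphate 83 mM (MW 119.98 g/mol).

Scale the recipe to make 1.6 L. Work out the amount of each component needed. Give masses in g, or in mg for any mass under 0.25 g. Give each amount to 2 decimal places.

Scale factor relative to 1 L: 1.6.
sucrose: 20.9 g/L × 1.6 L = 33.44 g
Tricine: 64.4 mmol/L × 179.17 g/mol × 1.6 L ÷ 1000 = 18.46 g
monosodium phosphate: 83 mmol/L × 119.98 g/mol × 1.6 L ÷ 1000 = 15.93 g

sucrose 33.44 g; Tricine 18.46 g; monosodium phosphate 15.93 g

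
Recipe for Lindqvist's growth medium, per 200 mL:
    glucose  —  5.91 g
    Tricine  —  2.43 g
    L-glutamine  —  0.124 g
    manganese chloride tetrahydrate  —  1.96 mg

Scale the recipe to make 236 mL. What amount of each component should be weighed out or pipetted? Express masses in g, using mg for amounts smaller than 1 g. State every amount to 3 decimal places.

Ratio of target to recipe volume: 236 / 200 = 1.18.
glucose: 5.91 g × (236 mL / 200 mL) = 6.974 g
Tricine: 2.43 g × (236 mL / 200 mL) = 2.867 g
L-glutamine: 0.124 g × (236 mL / 200 mL) = 0.14632 g = 146.320 mg
manganese chloride tetrahydrate: 1.96 mg × (236 mL / 200 mL) = 2.313 mg

glucose 6.974 g; Tricine 2.867 g; L-glutamine 146.320 mg; manganese chloride tetrahydrate 2.313 mg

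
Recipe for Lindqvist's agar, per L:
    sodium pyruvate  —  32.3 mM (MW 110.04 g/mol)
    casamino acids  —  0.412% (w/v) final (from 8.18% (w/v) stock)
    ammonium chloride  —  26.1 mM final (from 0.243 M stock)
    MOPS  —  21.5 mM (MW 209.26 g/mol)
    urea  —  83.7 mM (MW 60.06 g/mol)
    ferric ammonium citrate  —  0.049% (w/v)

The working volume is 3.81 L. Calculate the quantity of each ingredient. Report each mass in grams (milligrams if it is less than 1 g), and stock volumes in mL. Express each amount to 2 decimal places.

Scale factor relative to 1 L: 3.81.
sodium pyruvate: 32.3 mmol/L × 110.04 g/mol × 3.81 L ÷ 1000 = 13.54 g
casamino acids: V = C2·V2/C1 = 0.412% ÷ 8.18% × 3810 mL = 191.90 mL
ammonium chloride: C1V1 = C2V2 → 26.1 mM × 3810 mL ÷ 243 mM = 409.22 mL
MOPS: 21.5 mmol/L × 209.26 g/mol × 3.81 L ÷ 1000 = 17.14 g
urea: 83.7 mmol/L × 60.06 g/mol × 3.81 L ÷ 1000 = 19.15 g
ferric ammonium citrate: 0.049 g per 100 mL × 3810 mL ÷ 100 = 1.87 g

sodium pyruvate 13.54 g; casamino acids 191.90 mL; ammonium chloride 409.22 mL; MOPS 17.14 g; urea 19.15 g; ferric ammonium citrate 1.87 g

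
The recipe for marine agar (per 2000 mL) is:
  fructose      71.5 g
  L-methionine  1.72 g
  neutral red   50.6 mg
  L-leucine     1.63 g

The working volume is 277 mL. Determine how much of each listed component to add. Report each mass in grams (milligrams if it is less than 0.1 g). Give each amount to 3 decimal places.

Ratio of target to recipe volume: 277 / 2000 = 0.1385.
fructose: 71.5 g × (277 mL / 2000 mL) = 9.903 g
L-methionine: 1.72 g × (277 mL / 2000 mL) = 0.238 g
neutral red: 50.6 mg × (277 mL / 2000 mL) = 7.008 mg
L-leucine: 1.63 g × (277 mL / 2000 mL) = 0.226 g

fructose 9.903 g; L-methionine 0.238 g; neutral red 7.008 mg; L-leucine 0.226 g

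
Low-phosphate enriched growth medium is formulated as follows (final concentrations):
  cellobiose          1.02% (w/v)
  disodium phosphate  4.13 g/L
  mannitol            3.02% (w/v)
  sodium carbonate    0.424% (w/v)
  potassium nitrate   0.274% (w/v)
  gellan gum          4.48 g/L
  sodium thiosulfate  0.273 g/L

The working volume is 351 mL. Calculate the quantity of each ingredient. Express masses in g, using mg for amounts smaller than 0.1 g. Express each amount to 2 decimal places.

cellobiose 3.58 g; disodium phosphate 1.45 g; mannitol 10.60 g; sodium carbonate 1.49 g; potassium nitrate 0.96 g; gellan gum 1.57 g; sodium thiosulfate 95.82 mg

Scale factor relative to 1 L: 0.351.
cellobiose: 1.02 g per 100 mL × 351 mL ÷ 100 = 3.58 g
disodium phosphate: 4.13 g/L × 0.351 L = 1.45 g
mannitol: 3.02% w/v = 30.2 g/L → 30.2 × 0.351 L = 10.60 g
sodium carbonate: 0.424 g per 100 mL × 351 mL ÷ 100 = 1.49 g
potassium nitrate: 0.274 g per 100 mL × 351 mL ÷ 100 = 0.96 g
gellan gum: 4.48 g/L × 0.351 L = 1.57 g
sodium thiosulfate: 0.273 g/L × 0.351 L = 0.095823 g = 95.82 mg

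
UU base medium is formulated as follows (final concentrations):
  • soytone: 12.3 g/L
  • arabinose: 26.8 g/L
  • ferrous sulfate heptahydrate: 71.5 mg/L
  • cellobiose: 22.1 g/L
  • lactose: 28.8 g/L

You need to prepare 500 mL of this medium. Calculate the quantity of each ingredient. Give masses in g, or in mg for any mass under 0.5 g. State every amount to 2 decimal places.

soytone 6.15 g; arabinose 13.40 g; ferrous sulfate heptahydrate 35.75 mg; cellobiose 11.05 g; lactose 14.40 g

Working volume: 500 mL = 0.5 L.
soytone: 12.3 g/L × 0.5 L = 6.15 g
arabinose: 26.8 g/L × 0.5 L = 13.40 g
ferrous sulfate heptahydrate: 71.5 mg/L × 0.5 L = 35.75 mg
cellobiose: 22.1 g/L × 0.5 L = 11.05 g
lactose: 28.8 g/L × 0.5 L = 14.40 g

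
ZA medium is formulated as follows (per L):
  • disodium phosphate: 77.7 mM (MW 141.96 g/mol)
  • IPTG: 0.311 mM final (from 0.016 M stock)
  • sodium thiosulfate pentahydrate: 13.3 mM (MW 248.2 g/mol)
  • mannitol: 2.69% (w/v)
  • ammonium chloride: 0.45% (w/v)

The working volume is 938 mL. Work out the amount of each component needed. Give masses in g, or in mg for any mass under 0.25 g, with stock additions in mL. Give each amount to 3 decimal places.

Scale factor relative to 1 L: 0.938.
disodium phosphate: 77.7 mmol/L × 141.96 g/mol × 0.938 L ÷ 1000 = 10.346 g
IPTG: C1V1 = C2V2 → 0.311 mM × 938 mL ÷ 16 mM = 18.232 mL
sodium thiosulfate pentahydrate: 13.3 mmol/L × 248.2 g/mol × 0.938 L ÷ 1000 = 3.096 g
mannitol: 2.69% w/v = 26.9 g/L → 26.9 × 0.938 L = 25.232 g
ammonium chloride: 0.45% w/v = 4.5 g/L → 4.5 × 0.938 L = 4.221 g

disodium phosphate 10.346 g; IPTG 18.232 mL; sodium thiosulfate pentahydrate 3.096 g; mannitol 25.232 g; ammonium chloride 4.221 g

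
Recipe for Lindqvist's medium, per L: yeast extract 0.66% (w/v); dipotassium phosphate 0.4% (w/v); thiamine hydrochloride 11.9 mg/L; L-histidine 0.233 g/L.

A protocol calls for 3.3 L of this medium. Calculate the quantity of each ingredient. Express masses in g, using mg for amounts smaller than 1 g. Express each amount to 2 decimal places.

Scale factor relative to 1 L: 3.3.
yeast extract: 0.66% w/v = 6.6 g/L → 6.6 × 3.3 L = 21.78 g
dipotassium phosphate: 0.4 g per 100 mL × 3300 mL ÷ 100 = 13.20 g
thiamine hydrochloride: 11.9 mg/L × 3.3 L = 39.27 mg
L-histidine: 0.233 g/L × 3.3 L = 0.7689 g = 768.90 mg

yeast extract 21.78 g; dipotassium phosphate 13.20 g; thiamine hydrochloride 39.27 mg; L-histidine 768.90 mg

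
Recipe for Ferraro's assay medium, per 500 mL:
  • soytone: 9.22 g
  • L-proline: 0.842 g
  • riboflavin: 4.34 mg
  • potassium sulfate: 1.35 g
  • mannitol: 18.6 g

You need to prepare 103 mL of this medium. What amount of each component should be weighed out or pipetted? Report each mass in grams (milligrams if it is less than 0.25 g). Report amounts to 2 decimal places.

soytone 1.90 g; L-proline 173.45 mg; riboflavin 0.89 mg; potassium sulfate 0.28 g; mannitol 3.83 g

Ratio of target to recipe volume: 103 / 500 = 0.206.
soytone: 9.22 g × (103 mL / 500 mL) = 1.90 g
L-proline: 0.842 g × (103 mL / 500 mL) = 0.173452 g = 173.45 mg
riboflavin: 4.34 mg × (103 mL / 500 mL) = 0.89 mg
potassium sulfate: 1.35 g × (103 mL / 500 mL) = 0.28 g
mannitol: 18.6 g × (103 mL / 500 mL) = 3.83 g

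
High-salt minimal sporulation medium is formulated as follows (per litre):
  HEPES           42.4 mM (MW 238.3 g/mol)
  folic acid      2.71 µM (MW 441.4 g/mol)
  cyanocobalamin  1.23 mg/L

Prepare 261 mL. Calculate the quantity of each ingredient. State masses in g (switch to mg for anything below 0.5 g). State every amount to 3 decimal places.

HEPES 2.637 g; folic acid 0.312 mg; cyanocobalamin 0.321 mg

Target volume = 261 mL = 0.261 L.
HEPES: 42.4 mmol/L × 238.3 g/mol × 0.261 L ÷ 1000 = 2.637 g
folic acid: 2.71 µmol/L × 441.4 g/mol × 0.261 L ÷ 1000 = 0.312 mg
cyanocobalamin: 1.23 mg/L × 0.261 L = 0.321 mg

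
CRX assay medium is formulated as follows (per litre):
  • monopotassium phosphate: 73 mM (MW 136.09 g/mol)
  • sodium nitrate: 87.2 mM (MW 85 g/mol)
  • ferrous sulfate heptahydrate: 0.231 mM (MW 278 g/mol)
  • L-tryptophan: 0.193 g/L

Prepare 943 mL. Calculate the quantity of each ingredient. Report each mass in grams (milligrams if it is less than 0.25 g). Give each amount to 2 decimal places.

monopotassium phosphate 9.37 g; sodium nitrate 6.99 g; ferrous sulfate heptahydrate 60.56 mg; L-tryptophan 182.00 mg

Working volume: 943 mL = 0.943 L.
monopotassium phosphate: 73 mmol/L × 136.09 g/mol × 0.943 L ÷ 1000 = 9.37 g
sodium nitrate: 87.2 mmol/L × 85 g/mol × 0.943 L ÷ 1000 = 6.99 g
ferrous sulfate heptahydrate: 0.231 mmol/L × 278 mg/mmol × 0.943 L = 60.56 mg
L-tryptophan: 0.193 g/L × 0.943 L = 0.181999 g = 182.00 mg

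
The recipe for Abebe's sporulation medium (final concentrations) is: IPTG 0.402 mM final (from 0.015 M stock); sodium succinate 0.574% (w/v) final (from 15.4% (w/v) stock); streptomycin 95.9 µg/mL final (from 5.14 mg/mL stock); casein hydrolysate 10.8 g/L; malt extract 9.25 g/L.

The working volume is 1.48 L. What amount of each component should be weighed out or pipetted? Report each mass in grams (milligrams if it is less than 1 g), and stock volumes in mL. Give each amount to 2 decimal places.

IPTG 39.66 mL; sodium succinate 55.16 mL; streptomycin 27.61 mL; casein hydrolysate 15.98 g; malt extract 13.69 g

Scale factor relative to 1 L: 1.48.
IPTG: V = C2·V2/C1 = 0.402 mM × 1480 mL ÷ 15 mM = 39.66 mL
sodium succinate: V = C2·V2/C1 = 0.574% ÷ 15.4% × 1480 mL = 55.16 mL
streptomycin: dilute stock: 95.9 µg/mL × 1480 mL ÷ 5140 µg/mL = 27.61 mL
casein hydrolysate: 10.8 g/L × 1.48 L = 15.98 g
malt extract: 9.25 g/L × 1.48 L = 13.69 g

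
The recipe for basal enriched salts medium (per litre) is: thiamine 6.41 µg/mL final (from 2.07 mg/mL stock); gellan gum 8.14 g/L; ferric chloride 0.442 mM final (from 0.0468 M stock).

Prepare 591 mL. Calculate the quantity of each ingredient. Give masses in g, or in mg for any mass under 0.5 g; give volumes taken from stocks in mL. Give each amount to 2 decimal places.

thiamine 1.83 mL; gellan gum 4.81 g; ferric chloride 5.58 mL

Target volume = 591 mL = 0.591 L.
thiamine: C1V1 = C2V2 → 6.41 µg/mL × 591 mL ÷ 2070 µg/mL = 1.83 mL
gellan gum: 8.14 g/L × 0.591 L = 4.81 g
ferric chloride: dilute stock: 0.442 mM × 591 mL ÷ 46.8 mM = 5.58 mL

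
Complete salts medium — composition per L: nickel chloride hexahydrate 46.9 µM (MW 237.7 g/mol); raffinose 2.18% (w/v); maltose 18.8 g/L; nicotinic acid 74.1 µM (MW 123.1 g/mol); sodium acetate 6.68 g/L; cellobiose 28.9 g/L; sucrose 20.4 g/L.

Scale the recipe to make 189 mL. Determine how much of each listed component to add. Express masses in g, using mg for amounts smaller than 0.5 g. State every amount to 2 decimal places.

Scale factor relative to 1 L: 0.189.
nickel chloride hexahydrate: 46.9 µmol/L × 237.7 g/mol × 0.189 L ÷ 1000 = 2.11 mg
raffinose: 2.18 g per 100 mL × 189 mL ÷ 100 = 4.12 g
maltose: 18.8 g/L × 0.189 L = 3.55 g
nicotinic acid: 74.1 µmol/L × 123.1 g/mol × 0.189 L ÷ 1000 = 1.72 mg
sodium acetate: 6.68 g/L × 0.189 L = 1.26 g
cellobiose: 28.9 g/L × 0.189 L = 5.46 g
sucrose: 20.4 g/L × 0.189 L = 3.86 g

nickel chloride hexahydrate 2.11 mg; raffinose 4.12 g; maltose 3.55 g; nicotinic acid 1.72 mg; sodium acetate 1.26 g; cellobiose 5.46 g; sucrose 3.86 g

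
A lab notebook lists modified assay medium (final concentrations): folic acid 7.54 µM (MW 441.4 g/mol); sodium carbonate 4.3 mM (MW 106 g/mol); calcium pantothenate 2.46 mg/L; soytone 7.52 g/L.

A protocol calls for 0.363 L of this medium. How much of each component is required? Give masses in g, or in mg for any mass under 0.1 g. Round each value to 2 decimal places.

folic acid 1.21 mg; sodium carbonate 0.17 g; calcium pantothenate 0.89 mg; soytone 2.73 g

Scale factor relative to 1 L: 0.363.
folic acid: 7.54 µmol/L × 441.4 g/mol × 0.363 L ÷ 1000 = 1.21 mg
sodium carbonate: 4.3 mmol/L × 106 g/mol × 0.363 L ÷ 1000 = 0.17 g
calcium pantothenate: 2.46 mg/L × 0.363 L = 0.89 mg
soytone: 7.52 g/L × 0.363 L = 2.73 g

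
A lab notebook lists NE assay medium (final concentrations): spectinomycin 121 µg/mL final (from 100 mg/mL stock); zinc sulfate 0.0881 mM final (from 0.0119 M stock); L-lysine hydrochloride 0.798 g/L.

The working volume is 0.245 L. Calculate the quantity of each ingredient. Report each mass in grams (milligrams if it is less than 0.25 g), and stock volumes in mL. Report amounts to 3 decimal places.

spectinomycin 0.296 mL; zinc sulfate 1.814 mL; L-lysine hydrochloride 195.510 mg

Scale factor relative to 1 L: 0.245.
spectinomycin: C1V1 = C2V2 → 121 µg/mL × 245 mL ÷ 100000 µg/mL = 0.296 mL
zinc sulfate: V = C2·V2/C1 = 0.0881 mM × 245 mL ÷ 11.9 mM = 1.814 mL
L-lysine hydrochloride: 0.798 g/L × 0.245 L = 0.19551 g = 195.510 mg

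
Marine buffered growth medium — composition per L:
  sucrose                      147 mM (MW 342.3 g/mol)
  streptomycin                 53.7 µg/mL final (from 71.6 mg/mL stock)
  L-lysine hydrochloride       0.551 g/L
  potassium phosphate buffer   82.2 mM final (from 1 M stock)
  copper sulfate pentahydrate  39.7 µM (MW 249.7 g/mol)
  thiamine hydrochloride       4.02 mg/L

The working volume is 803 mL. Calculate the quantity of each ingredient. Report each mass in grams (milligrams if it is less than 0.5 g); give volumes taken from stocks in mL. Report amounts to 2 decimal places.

sucrose 40.41 g; streptomycin 0.60 mL; L-lysine hydrochloride 442.45 mg; potassium phosphate buffer 66.01 mL; copper sulfate pentahydrate 7.96 mg; thiamine hydrochloride 3.23 mg

Scale factor relative to 1 L: 0.803.
sucrose: 147 mmol/L × 342.3 g/mol × 0.803 L ÷ 1000 = 40.41 g
streptomycin: dilute stock: 53.7 µg/mL × 803 mL ÷ 71600 µg/mL = 0.60 mL
L-lysine hydrochloride: 0.551 g/L × 0.803 L = 0.442453 g = 442.45 mg
potassium phosphate buffer: C1V1 = C2V2 → 82.2 mM × 803 mL ÷ 1000 mM = 66.01 mL
copper sulfate pentahydrate: 39.7 µmol/L × 249.7 g/mol × 0.803 L ÷ 1000 = 7.96 mg
thiamine hydrochloride: 4.02 mg/L × 0.803 L = 3.23 mg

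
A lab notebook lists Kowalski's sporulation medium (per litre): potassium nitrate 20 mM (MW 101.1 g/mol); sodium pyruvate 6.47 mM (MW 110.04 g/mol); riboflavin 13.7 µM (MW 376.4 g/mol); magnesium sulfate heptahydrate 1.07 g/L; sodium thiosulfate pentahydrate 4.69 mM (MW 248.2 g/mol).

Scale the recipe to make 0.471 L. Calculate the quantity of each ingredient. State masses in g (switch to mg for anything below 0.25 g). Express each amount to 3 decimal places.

Working volume: 0.471 L.
potassium nitrate: 20 mmol/L × 101.1 g/mol × 0.471 L ÷ 1000 = 0.952 g
sodium pyruvate: 6.47 mmol/L × 110.04 g/mol × 0.471 L ÷ 1000 = 0.335 g
riboflavin: 13.7 µmol/L × 376.4 g/mol × 0.471 L ÷ 1000 = 2.429 mg
magnesium sulfate heptahydrate: 1.07 g/L × 0.471 L = 0.504 g
sodium thiosulfate pentahydrate: 4.69 mmol/L × 248.2 g/mol × 0.471 L ÷ 1000 = 0.548 g

potassium nitrate 0.952 g; sodium pyruvate 0.335 g; riboflavin 2.429 mg; magnesium sulfate heptahydrate 0.504 g; sodium thiosulfate pentahydrate 0.548 g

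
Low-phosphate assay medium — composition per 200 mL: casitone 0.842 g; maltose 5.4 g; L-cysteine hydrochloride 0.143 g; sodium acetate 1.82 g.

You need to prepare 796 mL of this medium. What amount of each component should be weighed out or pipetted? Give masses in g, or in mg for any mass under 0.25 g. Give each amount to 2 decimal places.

casitone 3.35 g; maltose 21.49 g; L-cysteine hydrochloride 0.57 g; sodium acetate 7.24 g

Ratio of target to recipe volume: 796 / 200 = 3.98.
casitone: 0.842 g × (796 mL / 200 mL) = 3.35 g
maltose: 5.4 g × (796 mL / 200 mL) = 21.49 g
L-cysteine hydrochloride: 0.143 g × (796 mL / 200 mL) = 0.57 g
sodium acetate: 1.82 g × (796 mL / 200 mL) = 7.24 g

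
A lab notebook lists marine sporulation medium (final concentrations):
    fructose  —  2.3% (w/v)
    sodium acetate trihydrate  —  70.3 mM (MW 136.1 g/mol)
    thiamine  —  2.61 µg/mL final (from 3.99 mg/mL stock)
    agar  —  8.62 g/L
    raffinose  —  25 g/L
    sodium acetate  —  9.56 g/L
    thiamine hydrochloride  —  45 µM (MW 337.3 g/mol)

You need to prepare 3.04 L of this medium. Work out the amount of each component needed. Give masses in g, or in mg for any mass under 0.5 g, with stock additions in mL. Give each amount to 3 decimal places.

fructose 69.920 g; sodium acetate trihydrate 29.086 g; thiamine 1.989 mL; agar 26.205 g; raffinose 76.000 g; sodium acetate 29.062 g; thiamine hydrochloride 46.143 mg

Working volume: 3.04 L.
fructose: 2.3% w/v = 23 g/L → 23 × 3.04 L = 69.920 g
sodium acetate trihydrate: 70.3 mmol/L × 136.1 g/mol × 3.04 L ÷ 1000 = 29.086 g
thiamine: dilute stock: 2.61 µg/mL × 3040 mL ÷ 3990 µg/mL = 1.989 mL
agar: 8.62 g/L × 3.04 L = 26.205 g
raffinose: 25 g/L × 3.04 L = 76.000 g
sodium acetate: 9.56 g/L × 3.04 L = 29.062 g
thiamine hydrochloride: 45 µmol/L × 337.3 g/mol × 3.04 L ÷ 1000 = 46.143 mg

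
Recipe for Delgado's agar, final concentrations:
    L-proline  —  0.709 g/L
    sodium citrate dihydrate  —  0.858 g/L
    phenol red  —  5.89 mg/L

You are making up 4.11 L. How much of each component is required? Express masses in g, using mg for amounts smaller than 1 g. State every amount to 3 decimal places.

Scale factor relative to 1 L: 4.11.
L-proline: 0.709 g/L × 4.11 L = 2.914 g
sodium citrate dihydrate: 0.858 g/L × 4.11 L = 3.526 g
phenol red: 5.89 mg/L × 4.11 L = 24.208 mg

L-proline 2.914 g; sodium citrate dihydrate 3.526 g; phenol red 24.208 mg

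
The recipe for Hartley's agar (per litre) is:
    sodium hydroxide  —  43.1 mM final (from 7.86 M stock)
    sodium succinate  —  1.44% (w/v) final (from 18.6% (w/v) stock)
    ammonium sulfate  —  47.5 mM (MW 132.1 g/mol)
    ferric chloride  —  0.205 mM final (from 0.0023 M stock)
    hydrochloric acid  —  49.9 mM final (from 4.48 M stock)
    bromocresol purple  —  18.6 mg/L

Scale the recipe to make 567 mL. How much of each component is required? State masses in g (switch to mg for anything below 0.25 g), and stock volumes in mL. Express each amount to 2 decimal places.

sodium hydroxide 3.11 mL; sodium succinate 43.90 mL; ammonium sulfate 3.56 g; ferric chloride 50.54 mL; hydrochloric acid 6.32 mL; bromocresol purple 10.55 mg

Working volume: 567 mL = 0.567 L.
sodium hydroxide: dilute stock: 43.1 mM × 567 mL ÷ 7860 mM = 3.11 mL
sodium succinate: V = C2·V2/C1 = 1.44% ÷ 18.6% × 567 mL = 43.90 mL
ammonium sulfate: 47.5 mmol/L × 132.1 g/mol × 0.567 L ÷ 1000 = 3.56 g
ferric chloride: C1V1 = C2V2 → 0.205 mM × 567 mL ÷ 2.3 mM = 50.54 mL
hydrochloric acid: dilute stock: 49.9 mM × 567 mL ÷ 4480 mM = 6.32 mL
bromocresol purple: 18.6 mg/L × 0.567 L = 10.55 mg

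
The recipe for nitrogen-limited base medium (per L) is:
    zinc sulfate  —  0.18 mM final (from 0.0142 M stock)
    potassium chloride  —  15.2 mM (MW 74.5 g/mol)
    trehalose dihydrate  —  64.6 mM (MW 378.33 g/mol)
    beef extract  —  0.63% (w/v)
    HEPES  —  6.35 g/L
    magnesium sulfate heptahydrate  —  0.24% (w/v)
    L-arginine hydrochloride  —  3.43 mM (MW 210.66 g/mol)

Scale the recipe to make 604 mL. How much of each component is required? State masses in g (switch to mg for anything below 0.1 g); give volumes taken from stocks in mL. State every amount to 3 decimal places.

zinc sulfate 7.656 mL; potassium chloride 0.684 g; trehalose dihydrate 14.762 g; beef extract 3.805 g; HEPES 3.835 g; magnesium sulfate heptahydrate 1.450 g; L-arginine hydrochloride 0.436 g

Scale factor relative to 1 L: 0.604.
zinc sulfate: V = C2·V2/C1 = 0.18 mM × 604 mL ÷ 14.2 mM = 7.656 mL
potassium chloride: 15.2 mmol/L × 74.5 g/mol × 0.604 L ÷ 1000 = 0.684 g
trehalose dihydrate: 64.6 mmol/L × 378.33 g/mol × 0.604 L ÷ 1000 = 14.762 g
beef extract: 0.63 g per 100 mL × 604 mL ÷ 100 = 3.805 g
HEPES: 6.35 g/L × 0.604 L = 3.835 g
magnesium sulfate heptahydrate: 0.24 g per 100 mL × 604 mL ÷ 100 = 1.450 g
L-arginine hydrochloride: 3.43 mmol/L × 210.66 g/mol × 0.604 L ÷ 1000 = 0.436 g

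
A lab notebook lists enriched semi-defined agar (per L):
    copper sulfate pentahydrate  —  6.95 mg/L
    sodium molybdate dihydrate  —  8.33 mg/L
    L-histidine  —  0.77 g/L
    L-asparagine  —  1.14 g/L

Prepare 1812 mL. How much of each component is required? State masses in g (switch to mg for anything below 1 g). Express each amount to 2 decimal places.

Scale factor relative to 1 L: 1.812.
copper sulfate pentahydrate: 6.95 mg/L × 1.812 L = 12.59 mg
sodium molybdate dihydrate: 8.33 mg/L × 1.812 L = 15.09 mg
L-histidine: 0.77 g/L × 1.812 L = 1.40 g
L-asparagine: 1.14 g/L × 1.812 L = 2.07 g

copper sulfate pentahydrate 12.59 mg; sodium molybdate dihydrate 15.09 mg; L-histidine 1.40 g; L-asparagine 2.07 g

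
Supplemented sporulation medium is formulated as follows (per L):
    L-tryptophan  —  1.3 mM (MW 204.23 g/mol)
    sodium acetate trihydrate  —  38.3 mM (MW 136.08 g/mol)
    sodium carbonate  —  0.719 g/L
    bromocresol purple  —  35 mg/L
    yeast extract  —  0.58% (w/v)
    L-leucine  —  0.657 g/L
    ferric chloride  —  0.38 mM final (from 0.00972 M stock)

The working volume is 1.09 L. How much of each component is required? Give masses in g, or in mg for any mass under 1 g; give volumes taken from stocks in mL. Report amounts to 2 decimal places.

L-tryptophan 289.39 mg; sodium acetate trihydrate 5.68 g; sodium carbonate 783.71 mg; bromocresol purple 38.15 mg; yeast extract 6.32 g; L-leucine 716.13 mg; ferric chloride 42.61 mL

Working volume: 1.09 L.
L-tryptophan: 1.3 mmol/L × 204.23 mg/mmol × 1.09 L = 289.39 mg
sodium acetate trihydrate: 38.3 mmol/L × 136.08 g/mol × 1.09 L ÷ 1000 = 5.68 g
sodium carbonate: 0.719 g/L × 1.09 L = 0.78371 g = 783.71 mg
bromocresol purple: 35 mg/L × 1.09 L = 38.15 mg
yeast extract: 0.58 g per 100 mL × 1090 mL ÷ 100 = 6.32 g
L-leucine: 0.657 g/L × 1.09 L = 0.71613 g = 716.13 mg
ferric chloride: dilute stock: 0.38 mM × 1090 mL ÷ 9.72 mM = 42.61 mL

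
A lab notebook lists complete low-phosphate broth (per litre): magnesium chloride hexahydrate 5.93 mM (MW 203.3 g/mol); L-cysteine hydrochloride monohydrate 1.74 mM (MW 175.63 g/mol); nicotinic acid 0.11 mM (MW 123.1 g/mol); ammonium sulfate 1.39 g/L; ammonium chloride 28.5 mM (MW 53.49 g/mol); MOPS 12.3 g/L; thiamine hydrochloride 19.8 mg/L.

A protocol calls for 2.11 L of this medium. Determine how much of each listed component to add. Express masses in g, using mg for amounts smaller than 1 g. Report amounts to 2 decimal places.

magnesium chloride hexahydrate 2.54 g; L-cysteine hydrochloride monohydrate 644.81 mg; nicotinic acid 28.57 mg; ammonium sulfate 2.93 g; ammonium chloride 3.22 g; MOPS 25.95 g; thiamine hydrochloride 41.78 mg

Scale factor relative to 1 L: 2.11.
magnesium chloride hexahydrate: 5.93 mmol/L × 203.3 g/mol × 2.11 L ÷ 1000 = 2.54 g
L-cysteine hydrochloride monohydrate: 1.74 mmol/L × 175.63 mg/mmol × 2.11 L = 644.81 mg
nicotinic acid: 0.11 mmol/L × 123.1 mg/mmol × 2.11 L = 28.57 mg
ammonium sulfate: 1.39 g/L × 2.11 L = 2.93 g
ammonium chloride: 28.5 mmol/L × 53.49 g/mol × 2.11 L ÷ 1000 = 3.22 g
MOPS: 12.3 g/L × 2.11 L = 25.95 g
thiamine hydrochloride: 19.8 mg/L × 2.11 L = 41.78 mg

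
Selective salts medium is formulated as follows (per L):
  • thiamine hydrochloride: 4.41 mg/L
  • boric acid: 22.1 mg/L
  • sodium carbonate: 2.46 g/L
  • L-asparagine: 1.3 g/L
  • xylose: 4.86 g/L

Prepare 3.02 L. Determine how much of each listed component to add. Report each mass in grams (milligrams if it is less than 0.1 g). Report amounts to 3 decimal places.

Working volume: 3.02 L.
thiamine hydrochloride: 4.41 mg/L × 3.02 L = 13.318 mg
boric acid: 22.1 mg/L × 3.02 L = 66.742 mg
sodium carbonate: 2.46 g/L × 3.02 L = 7.429 g
L-asparagine: 1.3 g/L × 3.02 L = 3.926 g
xylose: 4.86 g/L × 3.02 L = 14.677 g

thiamine hydrochloride 13.318 mg; boric acid 66.742 mg; sodium carbonate 7.429 g; L-asparagine 3.926 g; xylose 14.677 g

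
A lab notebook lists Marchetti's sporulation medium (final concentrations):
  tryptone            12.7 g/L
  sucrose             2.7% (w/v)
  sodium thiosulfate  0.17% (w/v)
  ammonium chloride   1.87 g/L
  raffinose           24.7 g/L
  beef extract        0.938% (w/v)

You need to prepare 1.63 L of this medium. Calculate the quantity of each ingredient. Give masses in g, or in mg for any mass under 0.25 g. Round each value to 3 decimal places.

tryptone 20.701 g; sucrose 44.010 g; sodium thiosulfate 2.771 g; ammonium chloride 3.048 g; raffinose 40.261 g; beef extract 15.289 g

Scale factor relative to 1 L: 1.63.
tryptone: 12.7 g/L × 1.63 L = 20.701 g
sucrose: 2.7% w/v = 27 g/L → 27 × 1.63 L = 44.010 g
sodium thiosulfate: 0.17 g per 100 mL × 1630 mL ÷ 100 = 2.771 g
ammonium chloride: 1.87 g/L × 1.63 L = 3.048 g
raffinose: 24.7 g/L × 1.63 L = 40.261 g
beef extract: 0.938% w/v = 9.38 g/L → 9.38 × 1.63 L = 15.289 g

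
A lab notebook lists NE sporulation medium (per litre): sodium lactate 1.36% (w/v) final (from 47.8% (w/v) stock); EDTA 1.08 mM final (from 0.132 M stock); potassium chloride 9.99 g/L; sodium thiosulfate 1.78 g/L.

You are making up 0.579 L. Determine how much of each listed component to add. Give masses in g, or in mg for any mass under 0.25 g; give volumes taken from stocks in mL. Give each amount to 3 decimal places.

sodium lactate 16.474 mL; EDTA 4.737 mL; potassium chloride 5.784 g; sodium thiosulfate 1.031 g

Scale factor relative to 1 L: 0.579.
sodium lactate: dilute stock: 1.36% ÷ 47.8% × 579 mL = 16.474 mL
EDTA: dilute stock: 1.08 mM × 579 mL ÷ 132 mM = 4.737 mL
potassium chloride: 9.99 g/L × 0.579 L = 5.784 g
sodium thiosulfate: 1.78 g/L × 0.579 L = 1.031 g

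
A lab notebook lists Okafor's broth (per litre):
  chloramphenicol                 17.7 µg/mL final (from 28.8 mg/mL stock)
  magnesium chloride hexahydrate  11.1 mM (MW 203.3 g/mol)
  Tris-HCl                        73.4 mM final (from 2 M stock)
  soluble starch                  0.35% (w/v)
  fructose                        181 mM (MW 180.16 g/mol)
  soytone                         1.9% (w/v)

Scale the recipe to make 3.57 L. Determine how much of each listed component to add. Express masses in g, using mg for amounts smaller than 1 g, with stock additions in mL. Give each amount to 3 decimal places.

Scale factor relative to 1 L: 3.57.
chloramphenicol: V = C2·V2/C1 = 17.7 µg/mL × 3570 mL ÷ 28800 µg/mL = 2.194 mL
magnesium chloride hexahydrate: 11.1 mmol/L × 203.3 g/mol × 3.57 L ÷ 1000 = 8.056 g
Tris-HCl: V = C2·V2/C1 = 73.4 mM × 3570 mL ÷ 2000 mM = 131.019 mL
soluble starch: 0.35% w/v = 3.5 g/L → 3.5 × 3.57 L = 12.495 g
fructose: 181 mmol/L × 180.16 g/mol × 3.57 L ÷ 1000 = 116.414 g
soytone: 1.9 g per 100 mL × 3570 mL ÷ 100 = 67.830 g

chloramphenicol 2.194 mL; magnesium chloride hexahydrate 8.056 g; Tris-HCl 131.019 mL; soluble starch 12.495 g; fructose 116.414 g; soytone 67.830 g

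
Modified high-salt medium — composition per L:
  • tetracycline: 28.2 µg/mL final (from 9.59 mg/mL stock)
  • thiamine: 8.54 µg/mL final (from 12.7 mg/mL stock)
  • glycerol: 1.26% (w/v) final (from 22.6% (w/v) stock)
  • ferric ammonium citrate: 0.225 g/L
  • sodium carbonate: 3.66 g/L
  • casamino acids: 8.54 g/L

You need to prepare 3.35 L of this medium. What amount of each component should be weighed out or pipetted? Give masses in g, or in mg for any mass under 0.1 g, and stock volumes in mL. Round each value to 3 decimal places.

tetracycline 9.851 mL; thiamine 2.253 mL; glycerol 186.770 mL; ferric ammonium citrate 0.754 g; sodium carbonate 12.261 g; casamino acids 28.609 g

Scale factor relative to 1 L: 3.35.
tetracycline: C1V1 = C2V2 → 28.2 µg/mL × 3350 mL ÷ 9590 µg/mL = 9.851 mL
thiamine: V = C2·V2/C1 = 8.54 µg/mL × 3350 mL ÷ 12700 µg/mL = 2.253 mL
glycerol: C1V1 = C2V2 → 1.26% ÷ 22.6% × 3350 mL = 186.770 mL
ferric ammonium citrate: 0.225 g/L × 3.35 L = 0.754 g
sodium carbonate: 3.66 g/L × 3.35 L = 12.261 g
casamino acids: 8.54 g/L × 3.35 L = 28.609 g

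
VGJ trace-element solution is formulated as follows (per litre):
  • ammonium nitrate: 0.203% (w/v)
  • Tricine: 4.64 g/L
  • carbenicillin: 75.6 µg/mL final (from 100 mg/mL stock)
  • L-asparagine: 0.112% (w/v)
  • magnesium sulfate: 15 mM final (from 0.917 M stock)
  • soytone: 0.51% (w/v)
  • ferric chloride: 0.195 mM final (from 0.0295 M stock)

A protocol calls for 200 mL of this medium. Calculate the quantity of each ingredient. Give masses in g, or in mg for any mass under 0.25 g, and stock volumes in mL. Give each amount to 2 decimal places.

Working volume: 200 mL = 0.2 L.
ammonium nitrate: 0.203% w/v = 2.03 g/L → 2.03 × 0.2 L = 0.41 g
Tricine: 4.64 g/L × 0.2 L = 0.93 g
carbenicillin: V = C2·V2/C1 = 75.6 µg/mL × 200 mL ÷ 100000 µg/mL = 0.15 mL
L-asparagine: 0.112 g per 100 mL × 200 mL ÷ 100 = 0.224 g = 224.00 mg
magnesium sulfate: dilute stock: 15 mM × 200 mL ÷ 917 mM = 3.27 mL
soytone: 0.51% w/v = 5.1 g/L → 5.1 × 0.2 L = 1.02 g
ferric chloride: V = C2·V2/C1 = 0.195 mM × 200 mL ÷ 29.5 mM = 1.32 mL

ammonium nitrate 0.41 g; Tricine 0.93 g; carbenicillin 0.15 mL; L-asparagine 224.00 mg; magnesium sulfate 3.27 mL; soytone 1.02 g; ferric chloride 1.32 mL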